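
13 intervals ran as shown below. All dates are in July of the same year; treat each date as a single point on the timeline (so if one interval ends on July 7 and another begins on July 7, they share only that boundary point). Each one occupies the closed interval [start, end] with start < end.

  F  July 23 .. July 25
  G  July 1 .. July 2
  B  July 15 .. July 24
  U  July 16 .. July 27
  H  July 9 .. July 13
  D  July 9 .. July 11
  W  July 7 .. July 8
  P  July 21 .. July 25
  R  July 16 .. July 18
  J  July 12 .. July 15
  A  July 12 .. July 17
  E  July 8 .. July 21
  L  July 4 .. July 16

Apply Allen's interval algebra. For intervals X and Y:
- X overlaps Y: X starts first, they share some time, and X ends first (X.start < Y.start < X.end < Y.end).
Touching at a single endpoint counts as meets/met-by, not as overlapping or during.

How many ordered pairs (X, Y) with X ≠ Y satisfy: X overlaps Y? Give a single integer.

13

Checking all 156 ordered pairs for relation 'overlaps'; matching pairs in alphabetical order:
(A, B): A overlaps B ✓
(A, R): A overlaps R ✓
(A, U): A overlaps U ✓
(B, F): B overlaps F ✓
(B, P): B overlaps P ✓
(B, U): B overlaps U ✓
(E, B): E overlaps B ✓
(E, U): E overlaps U ✓
(H, A): H overlaps A ✓
(H, J): H overlaps J ✓
(L, A): L overlaps A ✓
(L, B): L overlaps B ✓
(L, E): L overlaps E ✓
Count: 13.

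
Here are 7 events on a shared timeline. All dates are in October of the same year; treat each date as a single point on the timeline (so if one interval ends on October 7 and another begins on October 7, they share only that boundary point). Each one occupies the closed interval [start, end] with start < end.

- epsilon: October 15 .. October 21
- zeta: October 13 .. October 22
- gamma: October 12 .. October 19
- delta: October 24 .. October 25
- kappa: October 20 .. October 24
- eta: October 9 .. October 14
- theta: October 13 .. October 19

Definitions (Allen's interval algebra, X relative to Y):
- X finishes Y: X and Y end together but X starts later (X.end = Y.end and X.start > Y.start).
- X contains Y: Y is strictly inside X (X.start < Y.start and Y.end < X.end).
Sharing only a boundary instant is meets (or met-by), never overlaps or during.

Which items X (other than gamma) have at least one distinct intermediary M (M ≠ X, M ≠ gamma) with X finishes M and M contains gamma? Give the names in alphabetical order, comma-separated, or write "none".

none

Target gamma = [October 12, October 19].
Intermediaries M with M contains gamma: none.
Union: none.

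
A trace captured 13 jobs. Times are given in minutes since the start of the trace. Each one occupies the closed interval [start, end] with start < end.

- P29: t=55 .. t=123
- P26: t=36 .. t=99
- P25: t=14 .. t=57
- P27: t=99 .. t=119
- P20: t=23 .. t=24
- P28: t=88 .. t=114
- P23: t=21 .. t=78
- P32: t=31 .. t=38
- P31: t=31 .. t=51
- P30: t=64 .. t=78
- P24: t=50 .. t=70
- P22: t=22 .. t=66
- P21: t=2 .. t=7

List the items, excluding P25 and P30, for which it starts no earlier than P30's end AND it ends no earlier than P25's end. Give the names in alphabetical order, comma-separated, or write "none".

P27, P28

Conditions: its start is no earlier than P30's end (X.start >= t=78) AND its end is no earlier than P25's end (X.end >= t=57).
P20: start t=23 >= t=78? ✗; end t=24 >= t=57? ✗ → no.
P21: start t=2 >= t=78? ✗; end t=7 >= t=57? ✗ → no.
P22: start t=22 >= t=78? ✗; end t=66 >= t=57? ✓ → no.
P23: start t=21 >= t=78? ✗; end t=78 >= t=57? ✓ → no.
P24: start t=50 >= t=78? ✗; end t=70 >= t=57? ✓ → no.
P26: start t=36 >= t=78? ✗; end t=99 >= t=57? ✓ → no.
P27: start t=99 >= t=78? ✓; end t=119 >= t=57? ✓ → yes.
P28: start t=88 >= t=78? ✓; end t=114 >= t=57? ✓ → yes.
P29: start t=55 >= t=78? ✗; end t=123 >= t=57? ✓ → no.
P31: start t=31 >= t=78? ✗; end t=51 >= t=57? ✗ → no.
P32: start t=31 >= t=78? ✗; end t=38 >= t=57? ✗ → no.
Result: P27, P28.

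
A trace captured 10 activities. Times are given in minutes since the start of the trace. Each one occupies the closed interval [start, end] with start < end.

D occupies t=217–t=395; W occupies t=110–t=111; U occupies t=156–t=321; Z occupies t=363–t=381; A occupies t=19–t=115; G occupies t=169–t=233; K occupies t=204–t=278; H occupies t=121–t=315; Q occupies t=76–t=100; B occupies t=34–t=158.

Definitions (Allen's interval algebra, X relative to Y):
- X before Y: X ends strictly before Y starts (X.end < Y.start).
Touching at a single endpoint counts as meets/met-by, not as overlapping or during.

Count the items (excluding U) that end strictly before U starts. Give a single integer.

Target U = [t=156, t=321].
A [t=19, t=115] → before → counts.
B [t=34, t=158] → overlaps → no.
D [t=217, t=395] → overlapped-by → no.
G [t=169, t=233] → during → no.
H [t=121, t=315] → overlaps → no.
K [t=204, t=278] → during → no.
Q [t=76, t=100] → before → counts.
W [t=110, t=111] → before → counts.
Z [t=363, t=381] → after → no.
Total: 3.

3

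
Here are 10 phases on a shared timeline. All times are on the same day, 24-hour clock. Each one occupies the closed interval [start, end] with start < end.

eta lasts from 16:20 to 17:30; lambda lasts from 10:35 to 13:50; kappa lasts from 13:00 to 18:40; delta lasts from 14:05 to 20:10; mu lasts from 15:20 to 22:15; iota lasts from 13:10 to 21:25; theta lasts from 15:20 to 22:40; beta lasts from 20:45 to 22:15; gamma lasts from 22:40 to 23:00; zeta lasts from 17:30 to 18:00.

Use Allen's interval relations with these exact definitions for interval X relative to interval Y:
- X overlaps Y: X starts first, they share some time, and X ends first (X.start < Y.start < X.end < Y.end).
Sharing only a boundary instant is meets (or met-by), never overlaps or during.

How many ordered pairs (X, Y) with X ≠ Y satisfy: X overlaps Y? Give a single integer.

Checking all 90 ordered pairs for relation 'overlaps'; matching pairs in alphabetical order:
(delta, mu): delta overlaps mu ✓
(delta, theta): delta overlaps theta ✓
(iota, beta): iota overlaps beta ✓
(iota, mu): iota overlaps mu ✓
(iota, theta): iota overlaps theta ✓
(kappa, delta): kappa overlaps delta ✓
(kappa, iota): kappa overlaps iota ✓
(kappa, mu): kappa overlaps mu ✓
(kappa, theta): kappa overlaps theta ✓
(lambda, iota): lambda overlaps iota ✓
(lambda, kappa): lambda overlaps kappa ✓
Count: 11.

11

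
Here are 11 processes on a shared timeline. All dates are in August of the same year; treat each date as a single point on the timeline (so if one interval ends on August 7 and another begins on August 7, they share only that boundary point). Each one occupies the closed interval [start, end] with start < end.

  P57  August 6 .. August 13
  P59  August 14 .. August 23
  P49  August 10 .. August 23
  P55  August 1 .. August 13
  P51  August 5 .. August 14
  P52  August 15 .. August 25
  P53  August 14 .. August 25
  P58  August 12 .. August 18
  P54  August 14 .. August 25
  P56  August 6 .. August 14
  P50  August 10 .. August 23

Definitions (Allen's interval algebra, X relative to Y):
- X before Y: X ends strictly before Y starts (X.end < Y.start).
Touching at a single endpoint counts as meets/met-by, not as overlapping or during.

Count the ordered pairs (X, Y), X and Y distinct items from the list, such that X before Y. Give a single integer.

10

Checking all 110 ordered pairs for relation 'before'; matching pairs in alphabetical order:
(P51, P52): P51 before P52 ✓
(P55, P52): P55 before P52 ✓
(P55, P53): P55 before P53 ✓
(P55, P54): P55 before P54 ✓
(P55, P59): P55 before P59 ✓
(P56, P52): P56 before P52 ✓
(P57, P52): P57 before P52 ✓
(P57, P53): P57 before P53 ✓
(P57, P54): P57 before P54 ✓
(P57, P59): P57 before P59 ✓
Count: 10.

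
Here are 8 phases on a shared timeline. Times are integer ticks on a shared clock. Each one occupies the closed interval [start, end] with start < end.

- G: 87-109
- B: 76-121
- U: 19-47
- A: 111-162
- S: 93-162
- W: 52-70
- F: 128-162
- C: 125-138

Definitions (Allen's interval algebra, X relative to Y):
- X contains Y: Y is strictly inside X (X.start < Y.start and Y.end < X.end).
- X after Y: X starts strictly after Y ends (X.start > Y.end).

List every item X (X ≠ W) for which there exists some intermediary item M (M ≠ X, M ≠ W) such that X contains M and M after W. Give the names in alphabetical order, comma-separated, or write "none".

A, B, S

Target W = [52, 70].
Intermediaries M with M after W: A, B, C, F, G, S.
Via A — items with X contains A: none.
Via B — items with X contains B: none.
Via C — items with X contains C: A, S.
Via F — items with X contains F: none.
Via G — items with X contains G: B.
Via S — items with X contains S: none.
Union: A, B, S.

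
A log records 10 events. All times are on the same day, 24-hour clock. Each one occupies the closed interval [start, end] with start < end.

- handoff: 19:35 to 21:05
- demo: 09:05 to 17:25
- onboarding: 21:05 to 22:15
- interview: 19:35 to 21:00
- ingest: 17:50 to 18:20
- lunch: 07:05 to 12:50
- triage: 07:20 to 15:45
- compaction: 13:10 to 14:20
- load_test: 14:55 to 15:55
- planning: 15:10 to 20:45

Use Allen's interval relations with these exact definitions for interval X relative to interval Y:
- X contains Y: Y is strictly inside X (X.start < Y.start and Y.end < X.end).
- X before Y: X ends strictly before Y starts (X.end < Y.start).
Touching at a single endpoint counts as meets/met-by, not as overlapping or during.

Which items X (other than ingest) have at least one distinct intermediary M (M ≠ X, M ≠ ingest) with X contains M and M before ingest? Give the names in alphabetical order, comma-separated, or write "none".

Target ingest = [17:50, 18:20].
Intermediaries M with M before ingest: compaction, demo, load_test, lunch, triage.
Via compaction — items with X contains compaction: demo, triage.
Via demo — items with X contains demo: none.
Via load_test — items with X contains load_test: demo.
Via lunch — items with X contains lunch: none.
Via triage — items with X contains triage: none.
Union: demo, triage.

demo, triage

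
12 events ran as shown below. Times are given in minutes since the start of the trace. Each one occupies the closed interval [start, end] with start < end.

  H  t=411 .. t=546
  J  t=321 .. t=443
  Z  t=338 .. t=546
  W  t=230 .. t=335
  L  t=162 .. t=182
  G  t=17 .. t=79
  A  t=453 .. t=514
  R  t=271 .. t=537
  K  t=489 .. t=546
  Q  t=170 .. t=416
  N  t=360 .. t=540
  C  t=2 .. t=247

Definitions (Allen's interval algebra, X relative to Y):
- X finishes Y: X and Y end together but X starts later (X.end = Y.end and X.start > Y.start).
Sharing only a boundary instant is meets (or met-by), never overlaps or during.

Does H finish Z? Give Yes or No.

Yes

H = [t=411, t=546], Z = [t=338, t=546].
Actual relation of H to Z: finishes.
Asked whether 'finishes' holds → Yes.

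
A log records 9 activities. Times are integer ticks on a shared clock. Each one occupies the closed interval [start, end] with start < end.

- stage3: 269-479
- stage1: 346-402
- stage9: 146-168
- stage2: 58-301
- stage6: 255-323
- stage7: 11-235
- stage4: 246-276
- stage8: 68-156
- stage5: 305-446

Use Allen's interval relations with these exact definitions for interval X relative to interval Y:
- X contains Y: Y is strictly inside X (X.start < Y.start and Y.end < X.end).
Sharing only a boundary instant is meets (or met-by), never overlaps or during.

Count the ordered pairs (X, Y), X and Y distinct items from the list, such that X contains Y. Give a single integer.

8

Checking all 72 ordered pairs for relation 'contains'; matching pairs in alphabetical order:
(stage2, stage4): stage2 contains stage4 ✓
(stage2, stage8): stage2 contains stage8 ✓
(stage2, stage9): stage2 contains stage9 ✓
(stage3, stage1): stage3 contains stage1 ✓
(stage3, stage5): stage3 contains stage5 ✓
(stage5, stage1): stage5 contains stage1 ✓
(stage7, stage8): stage7 contains stage8 ✓
(stage7, stage9): stage7 contains stage9 ✓
Count: 8.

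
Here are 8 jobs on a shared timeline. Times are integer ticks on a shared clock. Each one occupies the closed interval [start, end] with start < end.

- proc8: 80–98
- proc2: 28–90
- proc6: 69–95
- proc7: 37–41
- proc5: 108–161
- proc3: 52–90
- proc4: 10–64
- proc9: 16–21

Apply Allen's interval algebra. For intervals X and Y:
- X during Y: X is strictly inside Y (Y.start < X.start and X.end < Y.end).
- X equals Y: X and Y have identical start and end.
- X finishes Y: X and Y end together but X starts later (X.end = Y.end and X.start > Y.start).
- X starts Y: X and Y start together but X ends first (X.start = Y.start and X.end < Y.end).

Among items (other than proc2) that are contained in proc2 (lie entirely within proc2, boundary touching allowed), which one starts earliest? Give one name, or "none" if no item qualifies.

Target proc2 = [28, 90].
proc3 [52, 90] → finishes → candidate.
proc4 [10, 64] → overlaps → excluded.
proc5 [108, 161] → after → excluded.
proc6 [69, 95] → overlapped-by → excluded.
proc7 [37, 41] → during → candidate.
proc8 [80, 98] → overlapped-by → excluded.
proc9 [16, 21] → before → excluded.
Among candidates, earliest start is 37 → proc7.

proc7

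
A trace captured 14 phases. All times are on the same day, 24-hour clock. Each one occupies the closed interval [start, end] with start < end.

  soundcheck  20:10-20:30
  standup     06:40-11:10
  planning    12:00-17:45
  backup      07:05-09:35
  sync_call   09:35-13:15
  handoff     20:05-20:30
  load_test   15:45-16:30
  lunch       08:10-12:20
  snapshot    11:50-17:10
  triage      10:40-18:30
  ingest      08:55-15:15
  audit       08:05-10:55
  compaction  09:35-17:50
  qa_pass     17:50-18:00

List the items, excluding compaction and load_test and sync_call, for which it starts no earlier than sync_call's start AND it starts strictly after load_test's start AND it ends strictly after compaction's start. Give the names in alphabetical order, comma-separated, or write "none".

handoff, qa_pass, soundcheck

Conditions: its start is no earlier than sync_call's start (X.start >= 09:35) AND its start is strictly after load_test's start (X.start > 15:45) AND its end is strictly after compaction's start (X.end > 09:35).
audit: start 08:05 >= 09:35? ✗; start 08:05 > 15:45? ✗; end 10:55 > 09:35? ✓ → no.
backup: start 07:05 >= 09:35? ✗; start 07:05 > 15:45? ✗; end 09:35 > 09:35? ✗ → no.
handoff: start 20:05 >= 09:35? ✓; start 20:05 > 15:45? ✓; end 20:30 > 09:35? ✓ → yes.
ingest: start 08:55 >= 09:35? ✗; start 08:55 > 15:45? ✗; end 15:15 > 09:35? ✓ → no.
lunch: start 08:10 >= 09:35? ✗; start 08:10 > 15:45? ✗; end 12:20 > 09:35? ✓ → no.
planning: start 12:00 >= 09:35? ✓; start 12:00 > 15:45? ✗; end 17:45 > 09:35? ✓ → no.
qa_pass: start 17:50 >= 09:35? ✓; start 17:50 > 15:45? ✓; end 18:00 > 09:35? ✓ → yes.
snapshot: start 11:50 >= 09:35? ✓; start 11:50 > 15:45? ✗; end 17:10 > 09:35? ✓ → no.
soundcheck: start 20:10 >= 09:35? ✓; start 20:10 > 15:45? ✓; end 20:30 > 09:35? ✓ → yes.
standup: start 06:40 >= 09:35? ✗; start 06:40 > 15:45? ✗; end 11:10 > 09:35? ✓ → no.
triage: start 10:40 >= 09:35? ✓; start 10:40 > 15:45? ✗; end 18:30 > 09:35? ✓ → no.
Result: handoff, qa_pass, soundcheck.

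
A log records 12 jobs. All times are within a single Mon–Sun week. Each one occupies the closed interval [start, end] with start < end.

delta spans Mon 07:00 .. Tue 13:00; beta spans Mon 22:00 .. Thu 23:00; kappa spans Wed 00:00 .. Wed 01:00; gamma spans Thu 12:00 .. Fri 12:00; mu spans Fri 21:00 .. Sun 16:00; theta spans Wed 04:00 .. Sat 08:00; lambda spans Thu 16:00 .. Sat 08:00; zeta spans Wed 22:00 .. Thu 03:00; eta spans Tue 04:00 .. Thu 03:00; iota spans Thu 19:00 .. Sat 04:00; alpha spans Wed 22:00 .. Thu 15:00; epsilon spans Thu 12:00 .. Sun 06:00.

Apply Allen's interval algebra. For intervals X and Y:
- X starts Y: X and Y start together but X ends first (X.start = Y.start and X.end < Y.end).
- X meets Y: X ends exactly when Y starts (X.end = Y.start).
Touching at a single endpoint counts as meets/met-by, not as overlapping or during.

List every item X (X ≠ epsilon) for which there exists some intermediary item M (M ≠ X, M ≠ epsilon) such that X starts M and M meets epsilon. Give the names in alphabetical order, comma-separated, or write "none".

Target epsilon = [Thu 12:00, Sun 06:00].
Intermediaries M with M meets epsilon: none.
Union: none.

none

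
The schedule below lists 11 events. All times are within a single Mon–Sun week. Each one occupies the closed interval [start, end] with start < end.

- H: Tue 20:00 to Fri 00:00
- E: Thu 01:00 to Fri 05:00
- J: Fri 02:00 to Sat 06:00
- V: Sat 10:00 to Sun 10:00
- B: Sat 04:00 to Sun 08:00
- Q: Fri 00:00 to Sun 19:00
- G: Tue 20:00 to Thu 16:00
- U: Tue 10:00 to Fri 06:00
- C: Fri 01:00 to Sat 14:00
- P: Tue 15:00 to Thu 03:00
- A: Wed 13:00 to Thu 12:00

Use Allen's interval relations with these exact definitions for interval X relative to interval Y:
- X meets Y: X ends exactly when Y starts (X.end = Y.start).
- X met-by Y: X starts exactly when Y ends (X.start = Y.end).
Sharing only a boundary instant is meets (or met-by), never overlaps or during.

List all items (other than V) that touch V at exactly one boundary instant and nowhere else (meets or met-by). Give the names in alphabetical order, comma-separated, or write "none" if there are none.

Target V = [Sat 10:00, Sun 10:00].
A [Wed 13:00, Thu 12:00] → before → no.
B [Sat 04:00, Sun 08:00] → overlaps → no.
C [Fri 01:00, Sat 14:00] → overlaps → no.
E [Thu 01:00, Fri 05:00] → before → no.
G [Tue 20:00, Thu 16:00] → before → no.
H [Tue 20:00, Fri 00:00] → before → no.
J [Fri 02:00, Sat 06:00] → before → no.
P [Tue 15:00, Thu 03:00] → before → no.
Q [Fri 00:00, Sun 19:00] → contains → no.
U [Tue 10:00, Fri 06:00] → before → no.
Result: none.

none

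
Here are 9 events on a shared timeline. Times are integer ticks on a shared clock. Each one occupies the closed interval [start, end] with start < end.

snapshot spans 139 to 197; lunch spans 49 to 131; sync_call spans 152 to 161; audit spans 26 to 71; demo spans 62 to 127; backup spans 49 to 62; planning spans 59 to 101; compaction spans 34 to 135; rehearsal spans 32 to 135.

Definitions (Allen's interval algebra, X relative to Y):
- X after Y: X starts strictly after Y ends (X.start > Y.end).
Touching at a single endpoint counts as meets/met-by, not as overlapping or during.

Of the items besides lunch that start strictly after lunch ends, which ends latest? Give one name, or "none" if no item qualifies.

snapshot

Target lunch = [49, 131].
audit [26, 71] → overlaps → excluded.
backup [49, 62] → starts → excluded.
compaction [34, 135] → contains → excluded.
demo [62, 127] → during → excluded.
planning [59, 101] → during → excluded.
rehearsal [32, 135] → contains → excluded.
snapshot [139, 197] → after → candidate.
sync_call [152, 161] → after → candidate.
Among candidates, latest end is 197 → snapshot.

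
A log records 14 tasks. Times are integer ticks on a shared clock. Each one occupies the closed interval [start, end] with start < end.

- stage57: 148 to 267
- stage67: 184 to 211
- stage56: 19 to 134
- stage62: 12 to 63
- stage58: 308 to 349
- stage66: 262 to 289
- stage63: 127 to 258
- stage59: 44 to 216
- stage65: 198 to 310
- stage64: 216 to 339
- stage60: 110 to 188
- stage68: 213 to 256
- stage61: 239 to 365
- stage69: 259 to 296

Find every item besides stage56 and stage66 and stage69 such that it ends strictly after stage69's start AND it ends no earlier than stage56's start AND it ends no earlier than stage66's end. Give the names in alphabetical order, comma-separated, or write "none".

stage58, stage61, stage64, stage65

Conditions: its end is strictly after stage69's start (X.end > 259) AND its end is no earlier than stage56's start (X.end >= 19) AND its end is no earlier than stage66's end (X.end >= 289).
stage57: end 267 > 259? ✓; end 267 >= 19? ✓; end 267 >= 289? ✗ → no.
stage58: end 349 > 259? ✓; end 349 >= 19? ✓; end 349 >= 289? ✓ → yes.
stage59: end 216 > 259? ✗; end 216 >= 19? ✓; end 216 >= 289? ✗ → no.
stage60: end 188 > 259? ✗; end 188 >= 19? ✓; end 188 >= 289? ✗ → no.
stage61: end 365 > 259? ✓; end 365 >= 19? ✓; end 365 >= 289? ✓ → yes.
stage62: end 63 > 259? ✗; end 63 >= 19? ✓; end 63 >= 289? ✗ → no.
stage63: end 258 > 259? ✗; end 258 >= 19? ✓; end 258 >= 289? ✗ → no.
stage64: end 339 > 259? ✓; end 339 >= 19? ✓; end 339 >= 289? ✓ → yes.
stage65: end 310 > 259? ✓; end 310 >= 19? ✓; end 310 >= 289? ✓ → yes.
stage67: end 211 > 259? ✗; end 211 >= 19? ✓; end 211 >= 289? ✗ → no.
stage68: end 256 > 259? ✗; end 256 >= 19? ✓; end 256 >= 289? ✗ → no.
Result: stage58, stage61, stage64, stage65.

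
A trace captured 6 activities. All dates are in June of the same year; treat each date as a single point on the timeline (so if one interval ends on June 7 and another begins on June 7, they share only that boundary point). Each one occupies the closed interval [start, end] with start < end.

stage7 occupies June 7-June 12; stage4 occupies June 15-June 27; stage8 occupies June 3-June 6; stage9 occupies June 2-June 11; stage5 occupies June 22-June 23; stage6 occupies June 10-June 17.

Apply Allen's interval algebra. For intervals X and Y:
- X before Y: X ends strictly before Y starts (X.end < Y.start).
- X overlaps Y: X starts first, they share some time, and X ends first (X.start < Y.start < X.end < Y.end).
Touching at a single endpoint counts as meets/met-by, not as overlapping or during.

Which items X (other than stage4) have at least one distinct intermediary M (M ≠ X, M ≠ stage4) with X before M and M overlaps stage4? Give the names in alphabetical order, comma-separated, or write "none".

Target stage4 = [June 15, June 27].
Intermediaries M with M overlaps stage4: stage6.
Via stage6 — items with X before stage6: stage8.
Union: stage8.

stage8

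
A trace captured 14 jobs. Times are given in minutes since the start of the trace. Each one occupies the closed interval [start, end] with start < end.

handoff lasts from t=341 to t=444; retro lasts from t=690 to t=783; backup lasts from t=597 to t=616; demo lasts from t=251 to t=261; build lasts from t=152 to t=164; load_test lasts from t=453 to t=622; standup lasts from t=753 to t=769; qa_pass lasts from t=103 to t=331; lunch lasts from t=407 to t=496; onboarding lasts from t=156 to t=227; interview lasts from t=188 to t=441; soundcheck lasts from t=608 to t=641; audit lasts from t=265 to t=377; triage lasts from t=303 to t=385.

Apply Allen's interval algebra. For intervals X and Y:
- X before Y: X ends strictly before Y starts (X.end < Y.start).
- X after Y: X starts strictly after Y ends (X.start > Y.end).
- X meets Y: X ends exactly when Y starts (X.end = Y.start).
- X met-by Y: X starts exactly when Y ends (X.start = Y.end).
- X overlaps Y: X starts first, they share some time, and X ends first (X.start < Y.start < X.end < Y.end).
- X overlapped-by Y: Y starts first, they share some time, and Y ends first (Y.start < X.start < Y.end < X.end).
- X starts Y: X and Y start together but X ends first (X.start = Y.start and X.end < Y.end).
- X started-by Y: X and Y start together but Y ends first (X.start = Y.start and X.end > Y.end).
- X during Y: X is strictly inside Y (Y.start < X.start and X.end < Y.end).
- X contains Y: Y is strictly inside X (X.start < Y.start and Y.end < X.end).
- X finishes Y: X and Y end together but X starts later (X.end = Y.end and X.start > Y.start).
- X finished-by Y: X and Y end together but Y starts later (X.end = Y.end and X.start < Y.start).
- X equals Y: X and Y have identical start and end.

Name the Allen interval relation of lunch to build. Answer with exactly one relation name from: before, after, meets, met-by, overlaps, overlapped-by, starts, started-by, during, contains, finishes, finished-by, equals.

after

lunch = [t=407, t=496]; build = [t=152, t=164].
Compare endpoints: lunch.start > build.start, lunch.start > build.end, lunch.end > build.start, lunch.end > build.end.
That pattern is 'after'.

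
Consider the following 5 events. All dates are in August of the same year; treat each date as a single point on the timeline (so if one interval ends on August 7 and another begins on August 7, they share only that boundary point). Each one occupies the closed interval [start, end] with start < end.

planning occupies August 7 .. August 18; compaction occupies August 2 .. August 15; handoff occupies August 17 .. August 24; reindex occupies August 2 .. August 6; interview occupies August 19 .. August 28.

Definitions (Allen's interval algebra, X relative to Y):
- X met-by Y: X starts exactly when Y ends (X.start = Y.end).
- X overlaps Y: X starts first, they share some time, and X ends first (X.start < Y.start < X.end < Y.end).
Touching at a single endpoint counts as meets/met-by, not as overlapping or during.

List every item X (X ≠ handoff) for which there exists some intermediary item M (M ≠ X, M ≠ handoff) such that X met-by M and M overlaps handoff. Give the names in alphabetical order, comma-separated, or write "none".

Target handoff = [August 17, August 24].
Intermediaries M with M overlaps handoff: planning.
Via planning — items with X met-by planning: none.
Union: none.

none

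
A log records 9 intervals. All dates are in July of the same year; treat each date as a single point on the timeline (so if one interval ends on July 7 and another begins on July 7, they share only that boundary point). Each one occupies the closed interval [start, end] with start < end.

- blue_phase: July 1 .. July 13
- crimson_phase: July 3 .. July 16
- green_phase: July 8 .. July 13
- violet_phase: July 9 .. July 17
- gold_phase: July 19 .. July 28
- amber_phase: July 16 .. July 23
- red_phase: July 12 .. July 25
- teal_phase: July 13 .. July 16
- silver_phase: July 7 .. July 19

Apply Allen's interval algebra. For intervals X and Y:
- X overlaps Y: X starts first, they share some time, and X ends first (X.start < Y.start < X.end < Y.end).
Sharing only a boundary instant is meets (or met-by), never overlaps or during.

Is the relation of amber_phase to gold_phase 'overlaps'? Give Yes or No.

Yes

amber_phase = [July 16, July 23], gold_phase = [July 19, July 28].
Actual relation of amber_phase to gold_phase: overlaps.
Asked whether 'overlaps' holds → Yes.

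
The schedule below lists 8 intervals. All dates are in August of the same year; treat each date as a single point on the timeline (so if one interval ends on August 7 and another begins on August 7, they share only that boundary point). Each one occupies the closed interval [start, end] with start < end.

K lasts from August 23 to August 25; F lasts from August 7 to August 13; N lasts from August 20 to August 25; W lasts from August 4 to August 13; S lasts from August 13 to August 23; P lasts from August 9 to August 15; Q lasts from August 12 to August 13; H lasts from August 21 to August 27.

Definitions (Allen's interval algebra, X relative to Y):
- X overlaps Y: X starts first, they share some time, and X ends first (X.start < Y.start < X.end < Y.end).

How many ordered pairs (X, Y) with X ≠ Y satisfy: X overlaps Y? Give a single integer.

Checking all 56 ordered pairs for relation 'overlaps'; matching pairs in alphabetical order:
(F, P): F overlaps P ✓
(N, H): N overlaps H ✓
(P, S): P overlaps S ✓
(S, H): S overlaps H ✓
(S, N): S overlaps N ✓
(W, P): W overlaps P ✓
Count: 6.

6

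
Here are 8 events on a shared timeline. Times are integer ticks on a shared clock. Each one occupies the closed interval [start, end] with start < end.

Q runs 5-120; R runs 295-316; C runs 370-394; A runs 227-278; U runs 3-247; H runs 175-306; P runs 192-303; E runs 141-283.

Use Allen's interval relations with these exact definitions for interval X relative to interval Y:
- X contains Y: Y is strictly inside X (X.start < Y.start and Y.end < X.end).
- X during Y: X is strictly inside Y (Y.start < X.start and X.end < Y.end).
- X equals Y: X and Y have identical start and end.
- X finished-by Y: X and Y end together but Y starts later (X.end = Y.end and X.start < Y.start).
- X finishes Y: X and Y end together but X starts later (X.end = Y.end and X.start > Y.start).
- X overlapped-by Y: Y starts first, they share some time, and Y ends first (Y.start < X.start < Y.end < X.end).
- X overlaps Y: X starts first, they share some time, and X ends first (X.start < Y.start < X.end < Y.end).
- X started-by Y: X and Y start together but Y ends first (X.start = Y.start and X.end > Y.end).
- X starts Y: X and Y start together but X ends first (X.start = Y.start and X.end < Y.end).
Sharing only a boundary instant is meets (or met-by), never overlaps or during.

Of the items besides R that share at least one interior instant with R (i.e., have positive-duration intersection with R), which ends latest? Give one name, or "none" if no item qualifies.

Target R = [295, 316].
A [227, 278] → before → excluded.
C [370, 394] → after → excluded.
E [141, 283] → before → excluded.
H [175, 306] → overlaps → candidate.
P [192, 303] → overlaps → candidate.
Q [5, 120] → before → excluded.
U [3, 247] → before → excluded.
Among candidates, latest end is 306 → H.

H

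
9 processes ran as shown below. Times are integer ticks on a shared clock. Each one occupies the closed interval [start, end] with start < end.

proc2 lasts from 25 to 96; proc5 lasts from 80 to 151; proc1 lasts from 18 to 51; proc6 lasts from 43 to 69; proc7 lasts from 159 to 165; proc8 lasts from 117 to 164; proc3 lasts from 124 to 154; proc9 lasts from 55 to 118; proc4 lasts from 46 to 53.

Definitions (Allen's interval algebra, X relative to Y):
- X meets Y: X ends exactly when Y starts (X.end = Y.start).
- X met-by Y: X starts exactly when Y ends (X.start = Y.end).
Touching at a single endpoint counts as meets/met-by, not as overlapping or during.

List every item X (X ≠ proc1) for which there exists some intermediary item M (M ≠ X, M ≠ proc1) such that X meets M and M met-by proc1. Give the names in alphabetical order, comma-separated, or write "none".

Target proc1 = [18, 51].
Intermediaries M with M met-by proc1: none.
Union: none.

none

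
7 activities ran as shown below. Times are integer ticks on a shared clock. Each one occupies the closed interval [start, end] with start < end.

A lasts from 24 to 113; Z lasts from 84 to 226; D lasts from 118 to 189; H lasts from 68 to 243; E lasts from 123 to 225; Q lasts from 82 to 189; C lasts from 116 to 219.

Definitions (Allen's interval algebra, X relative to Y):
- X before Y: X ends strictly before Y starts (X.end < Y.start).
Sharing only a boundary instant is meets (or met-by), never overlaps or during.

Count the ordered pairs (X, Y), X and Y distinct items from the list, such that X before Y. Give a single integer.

Checking all 42 ordered pairs for relation 'before'; matching pairs in alphabetical order:
(A, C): A before C ✓
(A, D): A before D ✓
(A, E): A before E ✓
Count: 3.

3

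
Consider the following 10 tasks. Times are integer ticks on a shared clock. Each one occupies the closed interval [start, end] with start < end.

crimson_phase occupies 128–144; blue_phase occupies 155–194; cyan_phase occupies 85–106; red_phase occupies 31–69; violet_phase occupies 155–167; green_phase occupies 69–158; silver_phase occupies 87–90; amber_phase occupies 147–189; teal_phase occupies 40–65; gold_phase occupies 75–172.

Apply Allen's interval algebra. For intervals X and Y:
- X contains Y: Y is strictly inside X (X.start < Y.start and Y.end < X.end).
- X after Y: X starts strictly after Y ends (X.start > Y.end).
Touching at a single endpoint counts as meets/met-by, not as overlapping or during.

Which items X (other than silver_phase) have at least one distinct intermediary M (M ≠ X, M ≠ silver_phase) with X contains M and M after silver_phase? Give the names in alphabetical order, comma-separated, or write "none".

amber_phase, gold_phase, green_phase

Target silver_phase = [87, 90].
Intermediaries M with M after silver_phase: amber_phase, blue_phase, crimson_phase, violet_phase.
Via amber_phase — items with X contains amber_phase: none.
Via blue_phase — items with X contains blue_phase: none.
Via crimson_phase — items with X contains crimson_phase: gold_phase, green_phase.
Via violet_phase — items with X contains violet_phase: amber_phase, gold_phase.
Union: amber_phase, gold_phase, green_phase.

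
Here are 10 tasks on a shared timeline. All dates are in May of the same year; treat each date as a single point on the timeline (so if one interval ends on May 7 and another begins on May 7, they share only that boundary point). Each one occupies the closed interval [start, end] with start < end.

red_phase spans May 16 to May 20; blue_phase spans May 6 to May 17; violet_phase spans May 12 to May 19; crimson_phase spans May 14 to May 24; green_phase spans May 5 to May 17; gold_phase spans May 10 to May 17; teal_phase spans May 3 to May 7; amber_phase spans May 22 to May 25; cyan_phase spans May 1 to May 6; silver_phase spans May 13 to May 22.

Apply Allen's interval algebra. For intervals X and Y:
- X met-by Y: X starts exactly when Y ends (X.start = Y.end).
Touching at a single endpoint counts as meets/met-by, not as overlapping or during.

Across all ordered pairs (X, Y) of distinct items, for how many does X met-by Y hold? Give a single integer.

Checking all 90 ordered pairs for relation 'met-by'; matching pairs in alphabetical order:
(amber_phase, silver_phase): amber_phase met-by silver_phase ✓
(blue_phase, cyan_phase): blue_phase met-by cyan_phase ✓
Count: 2.

2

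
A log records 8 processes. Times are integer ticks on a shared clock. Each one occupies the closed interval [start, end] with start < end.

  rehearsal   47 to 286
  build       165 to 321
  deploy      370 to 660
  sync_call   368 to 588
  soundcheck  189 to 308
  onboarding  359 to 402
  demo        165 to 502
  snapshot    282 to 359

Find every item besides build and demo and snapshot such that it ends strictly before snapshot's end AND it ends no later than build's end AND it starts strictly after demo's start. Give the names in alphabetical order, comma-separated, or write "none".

Conditions: its end is strictly before snapshot's end (X.end < 359) AND its end is no later than build's end (X.end <= 321) AND its start is strictly after demo's start (X.start > 165).
deploy: end 660 < 359? ✗; end 660 <= 321? ✗; start 370 > 165? ✓ → no.
onboarding: end 402 < 359? ✗; end 402 <= 321? ✗; start 359 > 165? ✓ → no.
rehearsal: end 286 < 359? ✓; end 286 <= 321? ✓; start 47 > 165? ✗ → no.
soundcheck: end 308 < 359? ✓; end 308 <= 321? ✓; start 189 > 165? ✓ → yes.
sync_call: end 588 < 359? ✗; end 588 <= 321? ✗; start 368 > 165? ✓ → no.
Result: soundcheck.

soundcheck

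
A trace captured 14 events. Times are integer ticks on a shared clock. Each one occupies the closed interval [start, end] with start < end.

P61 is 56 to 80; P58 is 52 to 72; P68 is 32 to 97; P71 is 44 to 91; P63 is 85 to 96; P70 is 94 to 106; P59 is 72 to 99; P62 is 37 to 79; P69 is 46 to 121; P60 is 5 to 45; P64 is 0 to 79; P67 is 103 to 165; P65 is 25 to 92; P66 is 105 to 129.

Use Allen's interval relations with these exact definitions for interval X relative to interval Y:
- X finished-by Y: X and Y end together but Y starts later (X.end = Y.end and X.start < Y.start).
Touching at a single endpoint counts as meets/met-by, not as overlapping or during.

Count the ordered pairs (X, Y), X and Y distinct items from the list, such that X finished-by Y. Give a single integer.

Checking all 182 ordered pairs for relation 'finished-by'; matching pairs in alphabetical order:
(P64, P62): P64 finished-by P62 ✓
Count: 1.

1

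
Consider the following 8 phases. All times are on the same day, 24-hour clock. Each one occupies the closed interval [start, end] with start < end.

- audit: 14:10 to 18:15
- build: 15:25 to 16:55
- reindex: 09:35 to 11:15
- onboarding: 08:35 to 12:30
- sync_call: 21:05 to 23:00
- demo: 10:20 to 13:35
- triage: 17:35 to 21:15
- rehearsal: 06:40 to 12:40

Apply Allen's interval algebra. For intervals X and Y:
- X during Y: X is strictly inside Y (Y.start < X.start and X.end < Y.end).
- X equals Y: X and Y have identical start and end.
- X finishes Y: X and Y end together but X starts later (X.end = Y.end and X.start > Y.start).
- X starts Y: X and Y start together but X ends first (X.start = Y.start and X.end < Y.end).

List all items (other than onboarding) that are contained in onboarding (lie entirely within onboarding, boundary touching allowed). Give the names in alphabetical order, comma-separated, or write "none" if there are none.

reindex

Target onboarding = [08:35, 12:30].
audit [14:10, 18:15] → after → no.
build [15:25, 16:55] → after → no.
demo [10:20, 13:35] → overlapped-by → no.
rehearsal [06:40, 12:40] → contains → no.
reindex [09:35, 11:15] → during → yes.
sync_call [21:05, 23:00] → after → no.
triage [17:35, 21:15] → after → no.
Result: reindex.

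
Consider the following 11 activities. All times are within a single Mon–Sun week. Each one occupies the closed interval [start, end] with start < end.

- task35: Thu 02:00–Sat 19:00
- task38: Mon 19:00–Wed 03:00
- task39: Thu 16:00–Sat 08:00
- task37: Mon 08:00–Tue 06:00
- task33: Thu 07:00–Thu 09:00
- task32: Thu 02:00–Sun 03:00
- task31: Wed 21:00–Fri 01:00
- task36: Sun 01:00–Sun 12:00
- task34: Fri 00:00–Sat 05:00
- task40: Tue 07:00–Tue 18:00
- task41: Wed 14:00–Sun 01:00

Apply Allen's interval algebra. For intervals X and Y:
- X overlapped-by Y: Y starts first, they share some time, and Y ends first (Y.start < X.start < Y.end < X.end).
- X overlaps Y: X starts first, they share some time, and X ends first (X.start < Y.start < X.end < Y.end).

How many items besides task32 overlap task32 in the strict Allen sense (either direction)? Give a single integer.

Target task32 = [Thu 02:00, Sun 03:00].
task31 [Wed 21:00, Fri 01:00] → overlaps → counts.
task33 [Thu 07:00, Thu 09:00] → during → no.
task34 [Fri 00:00, Sat 05:00] → during → no.
task35 [Thu 02:00, Sat 19:00] → starts → no.
task36 [Sun 01:00, Sun 12:00] → overlapped-by → counts.
task37 [Mon 08:00, Tue 06:00] → before → no.
task38 [Mon 19:00, Wed 03:00] → before → no.
task39 [Thu 16:00, Sat 08:00] → during → no.
task40 [Tue 07:00, Tue 18:00] → before → no.
task41 [Wed 14:00, Sun 01:00] → overlaps → counts.
Total: 3.

3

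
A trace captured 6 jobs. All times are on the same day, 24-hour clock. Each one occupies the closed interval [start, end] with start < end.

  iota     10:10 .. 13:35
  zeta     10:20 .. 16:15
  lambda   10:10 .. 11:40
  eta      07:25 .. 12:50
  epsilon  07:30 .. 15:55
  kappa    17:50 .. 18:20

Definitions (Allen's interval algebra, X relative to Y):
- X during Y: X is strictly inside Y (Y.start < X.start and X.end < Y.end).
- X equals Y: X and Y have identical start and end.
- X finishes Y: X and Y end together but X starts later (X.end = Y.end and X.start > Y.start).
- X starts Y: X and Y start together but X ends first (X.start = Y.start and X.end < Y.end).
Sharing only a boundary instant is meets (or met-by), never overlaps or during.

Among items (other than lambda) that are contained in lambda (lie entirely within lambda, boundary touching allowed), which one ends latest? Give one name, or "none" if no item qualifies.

Target lambda = [10:10, 11:40].
epsilon [07:30, 15:55] → contains → excluded.
eta [07:25, 12:50] → contains → excluded.
iota [10:10, 13:35] → started-by → excluded.
kappa [17:50, 18:20] → after → excluded.
zeta [10:20, 16:15] → overlapped-by → excluded.
No candidates → none.

none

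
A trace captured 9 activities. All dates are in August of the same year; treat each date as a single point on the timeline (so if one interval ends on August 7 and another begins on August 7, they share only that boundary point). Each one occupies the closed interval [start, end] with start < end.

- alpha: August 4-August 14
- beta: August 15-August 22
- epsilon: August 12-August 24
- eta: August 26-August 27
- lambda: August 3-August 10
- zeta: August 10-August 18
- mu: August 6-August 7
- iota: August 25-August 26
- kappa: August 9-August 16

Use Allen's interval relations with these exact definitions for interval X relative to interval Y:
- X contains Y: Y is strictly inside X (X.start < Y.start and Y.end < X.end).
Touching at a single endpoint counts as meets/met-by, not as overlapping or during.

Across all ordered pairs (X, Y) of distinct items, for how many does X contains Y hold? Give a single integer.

Checking all 72 ordered pairs for relation 'contains'; matching pairs in alphabetical order:
(alpha, mu): alpha contains mu ✓
(epsilon, beta): epsilon contains beta ✓
(lambda, mu): lambda contains mu ✓
Count: 3.

3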